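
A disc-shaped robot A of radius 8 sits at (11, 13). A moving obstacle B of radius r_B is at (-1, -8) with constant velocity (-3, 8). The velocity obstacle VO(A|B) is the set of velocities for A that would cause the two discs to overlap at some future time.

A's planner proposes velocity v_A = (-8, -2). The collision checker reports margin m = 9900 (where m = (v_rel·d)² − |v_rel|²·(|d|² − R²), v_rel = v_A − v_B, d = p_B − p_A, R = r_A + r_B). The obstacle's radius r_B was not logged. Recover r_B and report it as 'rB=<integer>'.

m = 9900
d = (-12, -21);  v_rel = (-5, -10),  |v_rel|² = 125
v_rel×d = (-5)·(-21) − (-10)·(-12) = -15
since m = R²·125 − (-15)²:  R² = (225 + 9900) / 125 = 81
R = √81 = 9  ⇒  r_B = 9 − 8 = 1

rB=1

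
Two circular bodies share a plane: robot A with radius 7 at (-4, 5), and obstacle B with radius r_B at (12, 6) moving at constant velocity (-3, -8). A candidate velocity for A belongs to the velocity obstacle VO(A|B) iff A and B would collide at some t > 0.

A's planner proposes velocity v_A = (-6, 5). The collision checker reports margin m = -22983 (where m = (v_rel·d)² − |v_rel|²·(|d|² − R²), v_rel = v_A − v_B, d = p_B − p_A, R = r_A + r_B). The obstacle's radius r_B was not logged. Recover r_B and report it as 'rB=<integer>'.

m = -22983
d = (16, 1);  v_rel = (-3, 13),  |v_rel|² = 178
v_rel×d = (-3)·(1) − (13)·(16) = -211
since m = R²·178 − (-211)²:  R² = (44521 + -22983) / 178 = 121
R = √121 = 11  ⇒  r_B = 11 − 7 = 4

rB=4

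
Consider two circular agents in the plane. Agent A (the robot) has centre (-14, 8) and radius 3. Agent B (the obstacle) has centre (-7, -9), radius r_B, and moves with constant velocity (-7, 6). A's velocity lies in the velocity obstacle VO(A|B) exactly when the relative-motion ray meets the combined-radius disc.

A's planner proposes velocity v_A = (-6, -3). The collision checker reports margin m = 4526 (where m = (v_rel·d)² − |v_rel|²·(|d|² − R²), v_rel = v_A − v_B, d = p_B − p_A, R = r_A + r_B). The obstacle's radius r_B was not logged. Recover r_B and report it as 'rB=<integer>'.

m = 4526
d = (7, -17);  v_rel = (1, -9),  |v_rel|² = 82
v_rel×d = (1)·(-17) − (-9)·(7) = 46
since m = R²·82 − 46²:  R² = (2116 + 4526) / 82 = 81
R = √81 = 9  ⇒  r_B = 9 − 3 = 6

rB=6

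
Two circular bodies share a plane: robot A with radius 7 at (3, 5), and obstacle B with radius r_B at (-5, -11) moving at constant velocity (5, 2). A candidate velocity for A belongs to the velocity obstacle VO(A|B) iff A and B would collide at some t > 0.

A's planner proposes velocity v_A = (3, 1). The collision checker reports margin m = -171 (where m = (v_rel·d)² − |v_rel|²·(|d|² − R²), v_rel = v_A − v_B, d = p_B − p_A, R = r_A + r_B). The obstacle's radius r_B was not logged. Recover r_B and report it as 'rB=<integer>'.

m = -171
d = (-8, -16);  v_rel = (-2, -1),  |v_rel|² = 5
v_rel×d = (-2)·(-16) − (-1)·(-8) = 24
since m = R²·5 − 24²:  R² = (576 + -171) / 5 = 81
R = √81 = 9  ⇒  r_B = 9 − 7 = 2

rB=2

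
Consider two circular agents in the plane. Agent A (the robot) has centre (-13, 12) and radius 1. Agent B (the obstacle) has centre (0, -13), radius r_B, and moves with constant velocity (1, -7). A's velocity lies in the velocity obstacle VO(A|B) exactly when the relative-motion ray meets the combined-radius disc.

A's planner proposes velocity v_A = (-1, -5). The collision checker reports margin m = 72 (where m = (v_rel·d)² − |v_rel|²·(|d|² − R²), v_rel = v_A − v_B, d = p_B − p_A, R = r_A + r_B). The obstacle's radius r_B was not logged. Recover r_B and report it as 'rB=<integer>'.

m = 72
d = (13, -25);  v_rel = (-2, 2),  |v_rel|² = 8
v_rel×d = (-2)·(-25) − (2)·(13) = 24
since m = R²·8 − 24²:  R² = (576 + 72) / 8 = 81
R = √81 = 9  ⇒  r_B = 9 − 1 = 8

rB=8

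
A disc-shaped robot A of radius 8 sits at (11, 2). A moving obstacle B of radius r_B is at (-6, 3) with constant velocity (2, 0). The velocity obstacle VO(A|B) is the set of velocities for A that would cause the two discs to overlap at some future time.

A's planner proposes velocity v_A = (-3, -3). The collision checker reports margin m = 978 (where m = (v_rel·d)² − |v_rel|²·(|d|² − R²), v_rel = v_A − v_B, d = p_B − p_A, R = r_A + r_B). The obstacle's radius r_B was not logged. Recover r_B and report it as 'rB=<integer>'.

m = 978
d = (-17, 1);  v_rel = (-5, -3),  |v_rel|² = 34
v_rel×d = (-5)·(1) − (-3)·(-17) = -56
since m = R²·34 − (-56)²:  R² = (3136 + 978) / 34 = 121
R = √121 = 11  ⇒  r_B = 11 − 8 = 3

rB=3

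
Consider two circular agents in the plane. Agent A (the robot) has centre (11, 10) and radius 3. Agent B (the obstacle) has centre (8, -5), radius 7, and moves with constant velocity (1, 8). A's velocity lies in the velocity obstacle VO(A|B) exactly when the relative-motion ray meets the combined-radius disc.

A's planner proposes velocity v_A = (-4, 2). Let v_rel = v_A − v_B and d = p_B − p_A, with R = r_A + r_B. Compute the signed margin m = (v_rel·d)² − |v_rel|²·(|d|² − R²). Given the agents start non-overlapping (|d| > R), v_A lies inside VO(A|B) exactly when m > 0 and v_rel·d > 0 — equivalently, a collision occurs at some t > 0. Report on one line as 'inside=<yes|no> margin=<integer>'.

d = (-3, -15),  |d|² = 234;  R = 3+7 = 10,  c = 234−10² = 134
v_rel = (-5, -6),  |v_rel|² = 61;  v_rel·d = (-5)·(-3) + (-6)·(-15) = 105
61·t² − 210·t + 134 = 0  ⇒  m = 105² − 61·134 = 2851
m = 2851 > 0,  v_rel·d = 105 > 0  ⇒  inside

inside=yes margin=2851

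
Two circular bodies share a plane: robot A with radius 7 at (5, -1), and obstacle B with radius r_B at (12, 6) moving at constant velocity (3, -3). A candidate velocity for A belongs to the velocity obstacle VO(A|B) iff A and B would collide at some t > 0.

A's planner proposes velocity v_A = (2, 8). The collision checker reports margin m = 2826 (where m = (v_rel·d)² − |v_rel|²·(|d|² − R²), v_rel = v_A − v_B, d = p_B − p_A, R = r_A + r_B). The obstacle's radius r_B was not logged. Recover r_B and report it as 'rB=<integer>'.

m = 2826
d = (7, 7);  v_rel = (-1, 11),  |v_rel|² = 122
v_rel×d = (-1)·(7) − (11)·(7) = -84
since m = R²·122 − (-84)²:  R² = (7056 + 2826) / 122 = 81
R = √81 = 9  ⇒  r_B = 9 − 7 = 2

rB=2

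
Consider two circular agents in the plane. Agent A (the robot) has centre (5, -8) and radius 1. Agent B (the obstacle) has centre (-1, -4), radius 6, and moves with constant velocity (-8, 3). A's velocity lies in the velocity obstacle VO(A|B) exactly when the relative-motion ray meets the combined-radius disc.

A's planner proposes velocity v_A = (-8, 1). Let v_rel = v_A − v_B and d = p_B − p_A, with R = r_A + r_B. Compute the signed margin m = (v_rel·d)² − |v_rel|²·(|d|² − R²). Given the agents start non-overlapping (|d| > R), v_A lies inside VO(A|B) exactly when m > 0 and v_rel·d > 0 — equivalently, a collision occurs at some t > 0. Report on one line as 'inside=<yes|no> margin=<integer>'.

d = (-6, 4),  |d|² = 52;  R = 1+6 = 7,  c = 52−7² = 3
v_rel = (0, -2),  |v_rel|² = 4;  v_rel·d = (0)·(-6) + (-2)·(4) = -8
4·t² + 16·t + 3 = 0  ⇒  m = (-8)² − 4·3 = 52
m = 52 > 0,  v_rel·d = -8 < 0  ⇒  outside

inside=no margin=52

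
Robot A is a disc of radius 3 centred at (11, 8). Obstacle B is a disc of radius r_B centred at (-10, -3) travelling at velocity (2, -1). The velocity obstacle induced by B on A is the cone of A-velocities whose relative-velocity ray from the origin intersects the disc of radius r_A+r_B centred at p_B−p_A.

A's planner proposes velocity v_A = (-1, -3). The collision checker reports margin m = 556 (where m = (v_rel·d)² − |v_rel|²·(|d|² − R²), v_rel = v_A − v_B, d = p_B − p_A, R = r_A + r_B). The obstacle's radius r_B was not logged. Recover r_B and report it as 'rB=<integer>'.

m = 556
d = (-21, -11);  v_rel = (-3, -2),  |v_rel|² = 13
v_rel×d = (-3)·(-11) − (-2)·(-21) = -9
since m = R²·13 − (-9)²:  R² = (81 + 556) / 13 = 49
R = √49 = 7  ⇒  r_B = 7 − 3 = 4

rB=4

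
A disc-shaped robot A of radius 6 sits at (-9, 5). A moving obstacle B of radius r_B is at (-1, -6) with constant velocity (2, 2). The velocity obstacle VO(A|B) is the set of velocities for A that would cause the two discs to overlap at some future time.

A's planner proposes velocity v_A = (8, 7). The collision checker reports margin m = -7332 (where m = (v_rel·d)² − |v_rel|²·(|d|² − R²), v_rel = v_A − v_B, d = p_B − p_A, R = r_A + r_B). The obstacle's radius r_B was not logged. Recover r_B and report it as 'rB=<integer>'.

m = -7332
d = (8, -11);  v_rel = (6, 5),  |v_rel|² = 61
v_rel×d = (6)·(-11) − (5)·(8) = -106
since m = R²·61 − (-106)²:  R² = (11236 + -7332) / 61 = 64
R = √64 = 8  ⇒  r_B = 8 − 6 = 2

rB=2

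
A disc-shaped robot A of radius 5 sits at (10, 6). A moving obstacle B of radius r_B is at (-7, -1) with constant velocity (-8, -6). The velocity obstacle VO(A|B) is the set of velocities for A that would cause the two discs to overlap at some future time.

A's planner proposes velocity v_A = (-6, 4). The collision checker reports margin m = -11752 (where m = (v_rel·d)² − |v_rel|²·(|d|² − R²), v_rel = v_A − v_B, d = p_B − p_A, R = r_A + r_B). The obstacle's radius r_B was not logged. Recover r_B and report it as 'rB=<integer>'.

m = -11752
d = (-17, -7);  v_rel = (2, 10),  |v_rel|² = 104
v_rel×d = (2)·(-7) − (10)·(-17) = 156
since m = R²·104 − 156²:  R² = (24336 + -11752) / 104 = 121
R = √121 = 11  ⇒  r_B = 11 − 5 = 6

rB=6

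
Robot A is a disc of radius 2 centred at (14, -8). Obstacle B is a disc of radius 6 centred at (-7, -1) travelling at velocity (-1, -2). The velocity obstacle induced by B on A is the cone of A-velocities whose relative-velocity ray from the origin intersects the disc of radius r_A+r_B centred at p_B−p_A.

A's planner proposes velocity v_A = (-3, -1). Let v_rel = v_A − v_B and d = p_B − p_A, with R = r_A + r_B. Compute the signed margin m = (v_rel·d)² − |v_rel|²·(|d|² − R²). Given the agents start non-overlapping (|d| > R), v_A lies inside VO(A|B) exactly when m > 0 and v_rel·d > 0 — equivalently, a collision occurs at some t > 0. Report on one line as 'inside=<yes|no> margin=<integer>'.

d = (-21, 7),  |d|² = 490;  R = 2+6 = 8,  c = 490−8² = 426
v_rel = (-2, 1),  |v_rel|² = 5;  v_rel·d = (-2)·(-21) + (1)·(7) = 49
5·t² − 98·t + 426 = 0  ⇒  m = 49² − 5·426 = 271
m = 271 > 0,  v_rel·d = 49 > 0  ⇒  inside

inside=yes margin=271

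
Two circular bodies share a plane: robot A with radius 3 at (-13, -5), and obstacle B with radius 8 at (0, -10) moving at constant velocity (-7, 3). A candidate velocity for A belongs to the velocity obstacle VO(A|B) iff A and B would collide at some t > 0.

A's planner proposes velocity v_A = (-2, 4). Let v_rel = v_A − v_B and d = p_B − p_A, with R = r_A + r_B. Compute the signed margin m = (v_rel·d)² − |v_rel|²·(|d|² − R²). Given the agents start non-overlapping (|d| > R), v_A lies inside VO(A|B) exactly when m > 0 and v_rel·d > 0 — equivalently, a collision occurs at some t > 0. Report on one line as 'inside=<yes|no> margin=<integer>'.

d = (13, -5),  |d|² = 194;  R = 3+8 = 11,  c = 194−11² = 73
v_rel = (5, 1),  |v_rel|² = 26;  v_rel·d = (5)·(13) + (1)·(-5) = 60
26·t² − 120·t + 73 = 0  ⇒  m = 60² − 26·73 = 1702
m = 1702 > 0,  v_rel·d = 60 > 0  ⇒  inside

inside=yes margin=1702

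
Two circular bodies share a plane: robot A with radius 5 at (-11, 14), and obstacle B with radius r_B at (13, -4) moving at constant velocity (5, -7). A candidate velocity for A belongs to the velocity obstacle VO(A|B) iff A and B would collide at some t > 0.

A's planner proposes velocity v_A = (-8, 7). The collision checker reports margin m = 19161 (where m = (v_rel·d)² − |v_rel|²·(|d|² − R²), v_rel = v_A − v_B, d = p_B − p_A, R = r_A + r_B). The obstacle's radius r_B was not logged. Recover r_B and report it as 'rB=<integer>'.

m = 19161
d = (24, -18);  v_rel = (-13, 14),  |v_rel|² = 365
v_rel×d = (-13)·(-18) − (14)·(24) = -102
since m = R²·365 − (-102)²:  R² = (10404 + 19161) / 365 = 81
R = √81 = 9  ⇒  r_B = 9 − 5 = 4

rB=4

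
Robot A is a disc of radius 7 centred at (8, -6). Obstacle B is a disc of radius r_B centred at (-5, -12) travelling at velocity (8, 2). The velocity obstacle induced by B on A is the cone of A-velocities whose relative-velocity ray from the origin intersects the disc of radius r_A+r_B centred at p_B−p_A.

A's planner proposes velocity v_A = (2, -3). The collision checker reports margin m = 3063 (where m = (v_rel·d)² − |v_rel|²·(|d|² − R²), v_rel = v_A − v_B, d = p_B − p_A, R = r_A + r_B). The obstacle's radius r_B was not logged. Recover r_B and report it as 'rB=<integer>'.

m = 3063
d = (-13, -6);  v_rel = (-6, -5),  |v_rel|² = 61
v_rel×d = (-6)·(-6) − (-5)·(-13) = -29
since m = R²·61 − (-29)²:  R² = (841 + 3063) / 61 = 64
R = √64 = 8  ⇒  r_B = 8 − 7 = 1

rB=1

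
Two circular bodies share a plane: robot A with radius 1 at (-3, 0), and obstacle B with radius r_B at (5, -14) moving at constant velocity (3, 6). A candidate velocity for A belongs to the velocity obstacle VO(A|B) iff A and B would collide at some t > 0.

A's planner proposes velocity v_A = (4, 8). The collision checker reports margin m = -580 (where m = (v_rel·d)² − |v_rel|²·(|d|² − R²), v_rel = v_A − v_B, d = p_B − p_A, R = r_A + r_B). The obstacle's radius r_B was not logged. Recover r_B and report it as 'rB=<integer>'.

m = -580
d = (8, -14);  v_rel = (1, 2),  |v_rel|² = 5
v_rel×d = (1)·(-14) − (2)·(8) = -30
since m = R²·5 − (-30)²:  R² = (900 + -580) / 5 = 64
R = √64 = 8  ⇒  r_B = 8 − 1 = 7

rB=7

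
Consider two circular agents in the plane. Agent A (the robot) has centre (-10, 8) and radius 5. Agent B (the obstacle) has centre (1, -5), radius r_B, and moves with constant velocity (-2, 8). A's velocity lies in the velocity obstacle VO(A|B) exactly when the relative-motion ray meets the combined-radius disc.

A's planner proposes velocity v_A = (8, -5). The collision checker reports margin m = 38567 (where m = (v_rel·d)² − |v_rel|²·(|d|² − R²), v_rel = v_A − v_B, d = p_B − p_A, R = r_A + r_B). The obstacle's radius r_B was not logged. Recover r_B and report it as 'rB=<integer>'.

m = 38567
d = (11, -13);  v_rel = (10, -13),  |v_rel|² = 269
v_rel×d = (10)·(-13) − (-13)·(11) = 13
since m = R²·269 − 13²:  R² = (169 + 38567) / 269 = 144
R = √144 = 12  ⇒  r_B = 12 − 5 = 7

rB=7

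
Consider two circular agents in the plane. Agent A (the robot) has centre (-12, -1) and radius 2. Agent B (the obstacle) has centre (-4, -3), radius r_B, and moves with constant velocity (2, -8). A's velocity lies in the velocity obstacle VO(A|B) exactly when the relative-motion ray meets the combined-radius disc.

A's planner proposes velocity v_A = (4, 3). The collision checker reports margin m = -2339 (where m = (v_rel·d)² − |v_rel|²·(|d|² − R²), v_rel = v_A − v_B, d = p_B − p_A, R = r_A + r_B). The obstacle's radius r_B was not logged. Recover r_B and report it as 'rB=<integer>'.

m = -2339
d = (8, -2);  v_rel = (2, 11),  |v_rel|² = 125
v_rel×d = (2)·(-2) − (11)·(8) = -92
since m = R²·125 − (-92)²:  R² = (8464 + -2339) / 125 = 49
R = √49 = 7  ⇒  r_B = 7 − 2 = 5

rB=5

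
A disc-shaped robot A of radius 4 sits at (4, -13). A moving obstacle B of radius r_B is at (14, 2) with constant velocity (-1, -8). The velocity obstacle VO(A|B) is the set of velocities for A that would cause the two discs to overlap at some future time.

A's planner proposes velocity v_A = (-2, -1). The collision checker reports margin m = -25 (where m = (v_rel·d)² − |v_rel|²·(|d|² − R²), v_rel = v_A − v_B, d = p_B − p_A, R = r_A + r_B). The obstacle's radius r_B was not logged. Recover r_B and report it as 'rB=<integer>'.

m = -25
d = (10, 15);  v_rel = (-1, 7),  |v_rel|² = 50
v_rel×d = (-1)·(15) − (7)·(10) = -85
since m = R²·50 − (-85)²:  R² = (7225 + -25) / 50 = 144
R = √144 = 12  ⇒  r_B = 12 − 4 = 8

rB=8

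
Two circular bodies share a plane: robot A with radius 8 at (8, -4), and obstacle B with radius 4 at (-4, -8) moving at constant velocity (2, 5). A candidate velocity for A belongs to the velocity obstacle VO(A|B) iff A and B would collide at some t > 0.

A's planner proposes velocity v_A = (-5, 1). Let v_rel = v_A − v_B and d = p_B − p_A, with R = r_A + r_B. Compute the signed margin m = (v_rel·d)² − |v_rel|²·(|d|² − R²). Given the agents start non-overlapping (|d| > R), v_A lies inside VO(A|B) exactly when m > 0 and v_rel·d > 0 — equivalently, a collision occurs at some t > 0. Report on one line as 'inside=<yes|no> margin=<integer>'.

d = (-12, -4),  |d|² = 160;  R = 8+4 = 12,  c = 160−12² = 16
v_rel = (-7, -4),  |v_rel|² = 65;  v_rel·d = (-7)·(-12) + (-4)·(-4) = 100
65·t² − 200·t + 16 = 0  ⇒  m = 100² − 65·16 = 8960
m = 8960 > 0,  v_rel·d = 100 > 0  ⇒  inside

inside=yes margin=8960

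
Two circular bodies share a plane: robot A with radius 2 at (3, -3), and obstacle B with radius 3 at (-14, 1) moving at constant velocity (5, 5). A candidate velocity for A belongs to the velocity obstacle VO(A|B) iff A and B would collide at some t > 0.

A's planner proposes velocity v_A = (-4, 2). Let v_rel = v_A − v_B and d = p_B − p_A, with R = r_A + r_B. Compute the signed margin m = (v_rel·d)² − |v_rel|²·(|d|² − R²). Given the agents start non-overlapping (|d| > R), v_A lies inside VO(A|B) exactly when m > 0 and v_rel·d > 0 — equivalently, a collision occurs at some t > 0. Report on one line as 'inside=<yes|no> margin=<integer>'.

d = (-17, 4),  |d|² = 305;  R = 2+3 = 5,  c = 305−5² = 280
v_rel = (-9, -3),  |v_rel|² = 90;  v_rel·d = (-9)·(-17) + (-3)·(4) = 141
90·t² − 282·t + 280 = 0  ⇒  m = 141² − 90·280 = -5319
m = -5319 < 0,  v_rel·d = 141 > 0  ⇒  outside

inside=no margin=-5319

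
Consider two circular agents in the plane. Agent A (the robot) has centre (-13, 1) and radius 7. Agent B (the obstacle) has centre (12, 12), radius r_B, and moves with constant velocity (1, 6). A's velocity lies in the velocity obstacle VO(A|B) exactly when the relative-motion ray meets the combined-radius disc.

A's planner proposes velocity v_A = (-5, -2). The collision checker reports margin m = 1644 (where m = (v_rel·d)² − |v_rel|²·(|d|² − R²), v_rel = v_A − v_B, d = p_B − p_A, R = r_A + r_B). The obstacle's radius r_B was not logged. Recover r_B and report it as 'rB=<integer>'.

m = 1644
d = (25, 11);  v_rel = (-6, -8),  |v_rel|² = 100
v_rel×d = (-6)·(11) − (-8)·(25) = 134
since m = R²·100 − 134²:  R² = (17956 + 1644) / 100 = 196
R = √196 = 14  ⇒  r_B = 14 − 7 = 7

rB=7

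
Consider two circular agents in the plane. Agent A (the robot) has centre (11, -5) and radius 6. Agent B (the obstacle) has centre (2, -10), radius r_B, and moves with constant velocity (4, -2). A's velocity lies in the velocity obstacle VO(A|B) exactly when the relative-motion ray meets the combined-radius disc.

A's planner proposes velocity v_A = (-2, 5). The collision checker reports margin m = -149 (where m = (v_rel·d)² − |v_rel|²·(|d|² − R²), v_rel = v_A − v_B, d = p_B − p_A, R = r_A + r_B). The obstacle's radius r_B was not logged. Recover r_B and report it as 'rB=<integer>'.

m = -149
d = (-9, -5);  v_rel = (-6, 7),  |v_rel|² = 85
v_rel×d = (-6)·(-5) − (7)·(-9) = 93
since m = R²·85 − 93²:  R² = (8649 + -149) / 85 = 100
R = √100 = 10  ⇒  r_B = 10 − 6 = 4

rB=4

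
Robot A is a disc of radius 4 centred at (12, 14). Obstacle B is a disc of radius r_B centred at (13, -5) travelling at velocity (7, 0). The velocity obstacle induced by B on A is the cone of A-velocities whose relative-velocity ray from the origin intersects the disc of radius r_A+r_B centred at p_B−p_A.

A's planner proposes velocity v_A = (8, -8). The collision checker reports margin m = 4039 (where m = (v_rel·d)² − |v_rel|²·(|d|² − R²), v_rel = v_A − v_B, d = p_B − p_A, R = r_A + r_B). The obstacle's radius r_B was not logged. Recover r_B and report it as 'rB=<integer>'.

m = 4039
d = (1, -19);  v_rel = (1, -8),  |v_rel|² = 65
v_rel×d = (1)·(-19) − (-8)·(1) = -11
since m = R²·65 − (-11)²:  R² = (121 + 4039) / 65 = 64
R = √64 = 8  ⇒  r_B = 8 − 4 = 4

rB=4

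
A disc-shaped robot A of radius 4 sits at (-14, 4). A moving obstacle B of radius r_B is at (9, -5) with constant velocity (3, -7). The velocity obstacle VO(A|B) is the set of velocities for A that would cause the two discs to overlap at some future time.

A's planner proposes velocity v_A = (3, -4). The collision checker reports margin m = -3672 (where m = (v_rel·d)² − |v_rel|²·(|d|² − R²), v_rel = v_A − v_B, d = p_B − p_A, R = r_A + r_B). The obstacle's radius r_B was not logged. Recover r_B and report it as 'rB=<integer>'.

m = -3672
d = (23, -9);  v_rel = (0, 3),  |v_rel|² = 9
v_rel×d = (0)·(-9) − (3)·(23) = -69
since m = R²·9 − (-69)²:  R² = (4761 + -3672) / 9 = 121
R = √121 = 11  ⇒  r_B = 11 − 4 = 7

rB=7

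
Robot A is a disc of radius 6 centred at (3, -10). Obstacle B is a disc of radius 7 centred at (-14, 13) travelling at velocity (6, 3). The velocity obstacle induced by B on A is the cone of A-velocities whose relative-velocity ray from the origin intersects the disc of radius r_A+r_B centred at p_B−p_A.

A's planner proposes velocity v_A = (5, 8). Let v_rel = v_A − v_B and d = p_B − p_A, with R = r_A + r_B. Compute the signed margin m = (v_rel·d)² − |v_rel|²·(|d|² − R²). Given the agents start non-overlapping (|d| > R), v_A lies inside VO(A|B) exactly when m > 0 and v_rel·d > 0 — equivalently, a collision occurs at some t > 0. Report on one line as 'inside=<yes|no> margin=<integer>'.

d = (-17, 23),  |d|² = 818;  R = 6+7 = 13,  c = 818−13² = 649
v_rel = (-1, 5),  |v_rel|² = 26;  v_rel·d = (-1)·(-17) + (5)·(23) = 132
26·t² − 264·t + 649 = 0  ⇒  m = 132² − 26·649 = 550
m = 550 > 0,  v_rel·d = 132 > 0  ⇒  inside

inside=yes margin=550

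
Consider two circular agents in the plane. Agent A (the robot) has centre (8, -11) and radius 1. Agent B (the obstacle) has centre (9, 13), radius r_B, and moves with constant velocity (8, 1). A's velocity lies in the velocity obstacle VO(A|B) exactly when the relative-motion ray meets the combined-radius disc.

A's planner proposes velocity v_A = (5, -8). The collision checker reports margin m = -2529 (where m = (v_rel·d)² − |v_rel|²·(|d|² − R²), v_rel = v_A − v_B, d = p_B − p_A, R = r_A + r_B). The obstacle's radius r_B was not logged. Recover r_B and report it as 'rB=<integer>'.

m = -2529
d = (1, 24);  v_rel = (-3, -9),  |v_rel|² = 90
v_rel×d = (-3)·(24) − (-9)·(1) = -63
since m = R²·90 − (-63)²:  R² = (3969 + -2529) / 90 = 16
R = √16 = 4  ⇒  r_B = 4 − 1 = 3

rB=3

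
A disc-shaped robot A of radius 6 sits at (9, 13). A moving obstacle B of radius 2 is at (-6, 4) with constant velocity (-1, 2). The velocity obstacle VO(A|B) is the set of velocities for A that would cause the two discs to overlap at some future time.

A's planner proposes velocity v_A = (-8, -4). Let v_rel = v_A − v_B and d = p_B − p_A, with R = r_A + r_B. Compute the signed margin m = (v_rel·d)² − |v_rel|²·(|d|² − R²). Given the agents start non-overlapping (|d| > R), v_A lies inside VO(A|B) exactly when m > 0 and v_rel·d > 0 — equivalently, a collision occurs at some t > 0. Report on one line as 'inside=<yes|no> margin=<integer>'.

d = (-15, -9),  |d|² = 306;  R = 6+2 = 8,  c = 306−8² = 242
v_rel = (-7, -6),  |v_rel|² = 85;  v_rel·d = (-7)·(-15) + (-6)·(-9) = 159
85·t² − 318·t + 242 = 0  ⇒  m = 159² − 85·242 = 4711
m = 4711 > 0,  v_rel·d = 159 > 0  ⇒  inside

inside=yes margin=4711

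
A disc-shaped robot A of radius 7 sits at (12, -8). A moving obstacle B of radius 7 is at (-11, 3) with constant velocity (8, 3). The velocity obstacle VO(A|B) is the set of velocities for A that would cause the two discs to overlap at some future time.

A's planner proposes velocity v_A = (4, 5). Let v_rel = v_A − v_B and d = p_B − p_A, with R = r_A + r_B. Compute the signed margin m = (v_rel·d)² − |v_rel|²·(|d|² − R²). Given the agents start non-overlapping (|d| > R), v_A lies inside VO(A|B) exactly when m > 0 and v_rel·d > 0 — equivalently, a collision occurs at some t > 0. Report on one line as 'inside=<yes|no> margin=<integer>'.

d = (-23, 11),  |d|² = 650;  R = 7+7 = 14,  c = 650−14² = 454
v_rel = (-4, 2),  |v_rel|² = 20;  v_rel·d = (-4)·(-23) + (2)·(11) = 114
20·t² − 228·t + 454 = 0  ⇒  m = 114² − 20·454 = 3916
m = 3916 > 0,  v_rel·d = 114 > 0  ⇒  inside

inside=yes margin=3916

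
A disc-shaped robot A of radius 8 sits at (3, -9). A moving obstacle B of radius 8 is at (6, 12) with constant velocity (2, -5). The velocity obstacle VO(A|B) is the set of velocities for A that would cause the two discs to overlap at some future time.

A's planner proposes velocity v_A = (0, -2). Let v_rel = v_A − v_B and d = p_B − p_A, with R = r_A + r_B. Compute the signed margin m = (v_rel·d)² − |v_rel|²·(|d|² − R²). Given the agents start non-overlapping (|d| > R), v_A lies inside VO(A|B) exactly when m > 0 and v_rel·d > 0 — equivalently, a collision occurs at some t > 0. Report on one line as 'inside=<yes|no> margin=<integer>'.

d = (3, 21),  |d|² = 450;  R = 8+8 = 16,  c = 450−16² = 194
v_rel = (-2, 3),  |v_rel|² = 13;  v_rel·d = (-2)·(3) + (3)·(21) = 57
13·t² − 114·t + 194 = 0  ⇒  m = 57² − 13·194 = 727
m = 727 > 0,  v_rel·d = 57 > 0  ⇒  inside

inside=yes margin=727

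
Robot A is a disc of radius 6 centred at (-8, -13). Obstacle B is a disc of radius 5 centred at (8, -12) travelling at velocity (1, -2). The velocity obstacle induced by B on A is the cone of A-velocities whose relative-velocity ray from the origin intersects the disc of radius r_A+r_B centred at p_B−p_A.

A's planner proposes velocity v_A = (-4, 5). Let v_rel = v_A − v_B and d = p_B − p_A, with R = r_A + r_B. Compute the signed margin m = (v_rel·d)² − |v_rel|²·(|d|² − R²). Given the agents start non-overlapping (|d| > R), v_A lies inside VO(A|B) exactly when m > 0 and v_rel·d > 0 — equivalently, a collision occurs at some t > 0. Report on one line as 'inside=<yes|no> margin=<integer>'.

d = (16, 1),  |d|² = 257;  R = 6+5 = 11,  c = 257−11² = 136
v_rel = (-5, 7),  |v_rel|² = 74;  v_rel·d = (-5)·(16) + (7)·(1) = -73
74·t² + 146·t + 136 = 0  ⇒  m = (-73)² − 74·136 = -4735
m = -4735 < 0,  v_rel·d = -73 < 0  ⇒  outside

inside=no margin=-4735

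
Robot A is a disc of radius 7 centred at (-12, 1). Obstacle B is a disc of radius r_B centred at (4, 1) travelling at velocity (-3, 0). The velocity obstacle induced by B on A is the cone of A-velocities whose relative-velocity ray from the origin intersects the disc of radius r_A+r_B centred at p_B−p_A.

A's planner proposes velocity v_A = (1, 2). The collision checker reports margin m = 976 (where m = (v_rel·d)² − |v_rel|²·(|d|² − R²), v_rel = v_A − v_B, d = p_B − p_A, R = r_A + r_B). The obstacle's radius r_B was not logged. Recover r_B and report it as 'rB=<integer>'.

m = 976
d = (16, 0);  v_rel = (4, 2),  |v_rel|² = 20
v_rel×d = (4)·(0) − (2)·(16) = -32
since m = R²·20 − (-32)²:  R² = (1024 + 976) / 20 = 100
R = √100 = 10  ⇒  r_B = 10 − 7 = 3

rB=3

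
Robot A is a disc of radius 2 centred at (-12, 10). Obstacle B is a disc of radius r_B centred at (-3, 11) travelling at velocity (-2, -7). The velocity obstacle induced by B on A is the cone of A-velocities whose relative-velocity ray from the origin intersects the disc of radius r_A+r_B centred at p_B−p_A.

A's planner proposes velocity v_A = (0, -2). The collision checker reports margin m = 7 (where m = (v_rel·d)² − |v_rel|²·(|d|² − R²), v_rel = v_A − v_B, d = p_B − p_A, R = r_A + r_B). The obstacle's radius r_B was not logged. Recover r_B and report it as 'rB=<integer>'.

m = 7
d = (9, 1);  v_rel = (2, 5),  |v_rel|² = 29
v_rel×d = (2)·(1) − (5)·(9) = -43
since m = R²·29 − (-43)²:  R² = (1849 + 7) / 29 = 64
R = √64 = 8  ⇒  r_B = 8 − 2 = 6

rB=6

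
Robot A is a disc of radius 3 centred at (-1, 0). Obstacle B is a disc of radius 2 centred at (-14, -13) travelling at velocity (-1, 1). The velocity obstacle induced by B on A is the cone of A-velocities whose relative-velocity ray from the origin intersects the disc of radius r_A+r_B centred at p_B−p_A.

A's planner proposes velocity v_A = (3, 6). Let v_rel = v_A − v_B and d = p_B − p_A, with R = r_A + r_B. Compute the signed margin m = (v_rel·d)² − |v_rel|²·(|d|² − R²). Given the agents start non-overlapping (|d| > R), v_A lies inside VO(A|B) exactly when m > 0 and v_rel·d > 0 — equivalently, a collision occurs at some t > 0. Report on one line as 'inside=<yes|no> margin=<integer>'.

d = (-13, -13),  |d|² = 338;  R = 3+2 = 5,  c = 338−5² = 313
v_rel = (4, 5),  |v_rel|² = 41;  v_rel·d = (4)·(-13) + (5)·(-13) = -117
41·t² + 234·t + 313 = 0  ⇒  m = (-117)² − 41·313 = 856
m = 856 > 0,  v_rel·d = -117 < 0  ⇒  outside

inside=no margin=856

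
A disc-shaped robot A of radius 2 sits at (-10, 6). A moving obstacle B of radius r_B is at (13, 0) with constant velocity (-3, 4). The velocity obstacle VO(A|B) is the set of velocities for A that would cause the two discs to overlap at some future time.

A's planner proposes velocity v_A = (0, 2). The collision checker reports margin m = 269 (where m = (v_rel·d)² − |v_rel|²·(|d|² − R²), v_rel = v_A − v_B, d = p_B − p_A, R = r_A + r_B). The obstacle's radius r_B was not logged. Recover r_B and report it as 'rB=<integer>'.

m = 269
d = (23, -6);  v_rel = (3, -2),  |v_rel|² = 13
v_rel×d = (3)·(-6) − (-2)·(23) = 28
since m = R²·13 − 28²:  R² = (784 + 269) / 13 = 81
R = √81 = 9  ⇒  r_B = 9 − 2 = 7

rB=7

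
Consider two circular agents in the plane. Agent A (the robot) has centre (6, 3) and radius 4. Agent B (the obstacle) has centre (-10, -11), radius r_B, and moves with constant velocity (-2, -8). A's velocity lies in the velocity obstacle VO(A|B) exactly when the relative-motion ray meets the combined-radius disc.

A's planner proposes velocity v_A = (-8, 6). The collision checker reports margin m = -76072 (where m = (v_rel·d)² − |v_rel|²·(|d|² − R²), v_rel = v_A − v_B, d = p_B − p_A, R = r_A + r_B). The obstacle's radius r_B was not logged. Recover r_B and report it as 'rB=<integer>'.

m = -76072
d = (-16, -14);  v_rel = (-6, 14),  |v_rel|² = 232
v_rel×d = (-6)·(-14) − (14)·(-16) = 308
since m = R²·232 − 308²:  R² = (94864 + -76072) / 232 = 81
R = √81 = 9  ⇒  r_B = 9 − 4 = 5

rB=5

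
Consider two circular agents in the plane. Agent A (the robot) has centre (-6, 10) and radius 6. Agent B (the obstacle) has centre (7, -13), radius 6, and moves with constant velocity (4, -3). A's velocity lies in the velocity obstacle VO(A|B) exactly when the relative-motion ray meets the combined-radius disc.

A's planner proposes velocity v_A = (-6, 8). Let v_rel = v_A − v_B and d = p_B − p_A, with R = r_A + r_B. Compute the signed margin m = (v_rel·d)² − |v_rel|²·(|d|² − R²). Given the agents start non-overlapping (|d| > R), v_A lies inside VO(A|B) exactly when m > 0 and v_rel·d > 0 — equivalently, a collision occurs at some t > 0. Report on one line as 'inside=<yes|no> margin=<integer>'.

d = (13, -23),  |d|² = 698;  R = 6+6 = 12,  c = 698−12² = 554
v_rel = (-10, 11),  |v_rel|² = 221;  v_rel·d = (-10)·(13) + (11)·(-23) = -383
221·t² + 766·t + 554 = 0  ⇒  m = (-383)² − 221·554 = 24255
m = 24255 > 0,  v_rel·d = -383 < 0  ⇒  outside

inside=no margin=24255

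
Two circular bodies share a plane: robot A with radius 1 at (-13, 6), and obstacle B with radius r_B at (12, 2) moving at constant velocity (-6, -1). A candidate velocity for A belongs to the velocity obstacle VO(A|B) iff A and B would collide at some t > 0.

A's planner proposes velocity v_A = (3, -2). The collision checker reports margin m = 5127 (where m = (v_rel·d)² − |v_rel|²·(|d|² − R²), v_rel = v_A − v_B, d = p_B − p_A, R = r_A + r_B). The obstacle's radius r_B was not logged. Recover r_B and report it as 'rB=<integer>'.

m = 5127
d = (25, -4);  v_rel = (9, -1),  |v_rel|² = 82
v_rel×d = (9)·(-4) − (-1)·(25) = -11
since m = R²·82 − (-11)²:  R² = (121 + 5127) / 82 = 64
R = √64 = 8  ⇒  r_B = 8 − 1 = 7

rB=7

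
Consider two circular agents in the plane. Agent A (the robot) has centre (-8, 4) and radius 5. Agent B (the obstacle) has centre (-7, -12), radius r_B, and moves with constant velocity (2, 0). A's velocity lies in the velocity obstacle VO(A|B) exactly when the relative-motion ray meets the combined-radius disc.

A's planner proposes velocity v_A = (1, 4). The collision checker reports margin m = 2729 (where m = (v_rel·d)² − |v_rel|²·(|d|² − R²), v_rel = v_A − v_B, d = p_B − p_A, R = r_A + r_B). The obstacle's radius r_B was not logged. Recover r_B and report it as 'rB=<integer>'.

m = 2729
d = (1, -16);  v_rel = (-1, 4),  |v_rel|² = 17
v_rel×d = (-1)·(-16) − (4)·(1) = 12
since m = R²·17 − 12²:  R² = (144 + 2729) / 17 = 169
R = √169 = 13  ⇒  r_B = 13 − 5 = 8

rB=8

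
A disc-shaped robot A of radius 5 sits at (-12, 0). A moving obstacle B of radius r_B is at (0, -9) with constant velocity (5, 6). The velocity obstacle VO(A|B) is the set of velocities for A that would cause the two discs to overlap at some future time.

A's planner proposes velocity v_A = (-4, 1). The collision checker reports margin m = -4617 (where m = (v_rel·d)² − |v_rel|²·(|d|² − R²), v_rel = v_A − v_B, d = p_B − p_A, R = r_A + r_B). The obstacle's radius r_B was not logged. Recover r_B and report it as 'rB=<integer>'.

m = -4617
d = (12, -9);  v_rel = (-9, -5),  |v_rel|² = 106
v_rel×d = (-9)·(-9) − (-5)·(12) = 141
since m = R²·106 − 141²:  R² = (19881 + -4617) / 106 = 144
R = √144 = 12  ⇒  r_B = 12 − 5 = 7

rB=7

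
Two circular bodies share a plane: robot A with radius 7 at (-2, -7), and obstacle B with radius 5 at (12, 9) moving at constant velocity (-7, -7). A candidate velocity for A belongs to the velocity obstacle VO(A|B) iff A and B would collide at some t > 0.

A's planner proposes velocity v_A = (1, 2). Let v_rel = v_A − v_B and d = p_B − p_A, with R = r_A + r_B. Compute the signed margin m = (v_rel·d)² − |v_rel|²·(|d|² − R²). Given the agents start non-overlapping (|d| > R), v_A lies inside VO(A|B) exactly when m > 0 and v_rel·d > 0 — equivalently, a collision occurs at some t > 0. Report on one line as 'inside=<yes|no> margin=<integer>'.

d = (14, 16),  |d|² = 452;  R = 7+5 = 12,  c = 452−12² = 308
v_rel = (8, 9),  |v_rel|² = 145;  v_rel·d = (8)·(14) + (9)·(16) = 256
145·t² − 512·t + 308 = 0  ⇒  m = 256² − 145·308 = 20876
m = 20876 > 0,  v_rel·d = 256 > 0  ⇒  inside

inside=yes margin=20876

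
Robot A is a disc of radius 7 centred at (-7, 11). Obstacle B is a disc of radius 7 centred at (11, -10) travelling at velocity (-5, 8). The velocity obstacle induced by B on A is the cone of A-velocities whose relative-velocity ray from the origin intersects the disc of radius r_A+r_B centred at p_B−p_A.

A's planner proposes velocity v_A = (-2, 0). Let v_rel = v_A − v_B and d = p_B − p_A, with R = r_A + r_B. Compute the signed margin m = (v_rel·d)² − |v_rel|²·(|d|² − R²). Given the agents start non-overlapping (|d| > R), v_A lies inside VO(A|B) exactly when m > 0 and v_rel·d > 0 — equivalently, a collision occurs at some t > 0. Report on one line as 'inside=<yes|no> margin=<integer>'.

d = (18, -21),  |d|² = 765;  R = 7+7 = 14,  c = 765−14² = 569
v_rel = (3, -8),  |v_rel|² = 73;  v_rel·d = (3)·(18) + (-8)·(-21) = 222
73·t² − 444·t + 569 = 0  ⇒  m = 222² − 73·569 = 7747
m = 7747 > 0,  v_rel·d = 222 > 0  ⇒  inside

inside=yes margin=7747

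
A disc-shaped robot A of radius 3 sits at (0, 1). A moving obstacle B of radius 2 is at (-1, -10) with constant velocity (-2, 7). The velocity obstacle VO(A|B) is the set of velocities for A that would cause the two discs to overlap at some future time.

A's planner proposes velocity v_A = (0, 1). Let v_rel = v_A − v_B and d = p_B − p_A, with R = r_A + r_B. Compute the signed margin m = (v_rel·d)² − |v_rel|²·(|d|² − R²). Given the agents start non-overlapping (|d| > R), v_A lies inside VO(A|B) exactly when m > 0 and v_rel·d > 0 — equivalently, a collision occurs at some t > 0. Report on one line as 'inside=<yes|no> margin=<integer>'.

d = (-1, -11),  |d|² = 122;  R = 3+2 = 5,  c = 122−5² = 97
v_rel = (2, -6),  |v_rel|² = 40;  v_rel·d = (2)·(-1) + (-6)·(-11) = 64
40·t² − 128·t + 97 = 0  ⇒  m = 64² − 40·97 = 216
m = 216 > 0,  v_rel·d = 64 > 0  ⇒  inside

inside=yes margin=216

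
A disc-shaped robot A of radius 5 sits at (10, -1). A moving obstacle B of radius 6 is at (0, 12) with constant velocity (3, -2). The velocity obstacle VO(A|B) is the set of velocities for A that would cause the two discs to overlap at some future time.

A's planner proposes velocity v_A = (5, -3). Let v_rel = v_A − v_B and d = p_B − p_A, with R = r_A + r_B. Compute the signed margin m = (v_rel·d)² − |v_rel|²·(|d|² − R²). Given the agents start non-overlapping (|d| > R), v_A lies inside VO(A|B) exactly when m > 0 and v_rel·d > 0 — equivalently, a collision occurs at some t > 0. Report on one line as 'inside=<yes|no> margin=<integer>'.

d = (-10, 13),  |d|² = 269;  R = 5+6 = 11,  c = 269−11² = 148
v_rel = (2, -1),  |v_rel|² = 5;  v_rel·d = (2)·(-10) + (-1)·(13) = -33
5·t² + 66·t + 148 = 0  ⇒  m = (-33)² − 5·148 = 349
m = 349 > 0,  v_rel·d = -33 < 0  ⇒  outside

inside=no margin=349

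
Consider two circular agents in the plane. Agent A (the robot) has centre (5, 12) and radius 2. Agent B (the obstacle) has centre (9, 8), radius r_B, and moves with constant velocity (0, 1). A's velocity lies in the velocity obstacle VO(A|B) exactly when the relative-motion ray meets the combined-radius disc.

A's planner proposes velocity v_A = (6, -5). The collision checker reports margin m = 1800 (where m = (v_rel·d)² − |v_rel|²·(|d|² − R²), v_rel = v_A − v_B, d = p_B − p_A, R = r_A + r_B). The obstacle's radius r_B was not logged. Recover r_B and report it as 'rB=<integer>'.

m = 1800
d = (4, -4);  v_rel = (6, -6),  |v_rel|² = 72
v_rel×d = (6)·(-4) − (-6)·(4) = 0
since m = R²·72 − 0²:  R² = (0 + 1800) / 72 = 25
R = √25 = 5  ⇒  r_B = 5 − 2 = 3

rB=3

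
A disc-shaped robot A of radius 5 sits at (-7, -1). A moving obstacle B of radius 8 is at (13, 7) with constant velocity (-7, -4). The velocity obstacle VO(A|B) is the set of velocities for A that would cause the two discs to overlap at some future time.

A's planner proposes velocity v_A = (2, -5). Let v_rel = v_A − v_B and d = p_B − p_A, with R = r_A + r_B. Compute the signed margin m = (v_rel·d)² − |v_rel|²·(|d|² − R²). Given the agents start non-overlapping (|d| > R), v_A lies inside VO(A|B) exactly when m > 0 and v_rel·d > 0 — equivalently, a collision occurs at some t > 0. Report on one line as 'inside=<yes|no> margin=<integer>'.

d = (20, 8),  |d|² = 464;  R = 5+8 = 13,  c = 464−13² = 295
v_rel = (9, -1),  |v_rel|² = 82;  v_rel·d = (9)·(20) + (-1)·(8) = 172
82·t² − 344·t + 295 = 0  ⇒  m = 172² − 82·295 = 5394
m = 5394 > 0,  v_rel·d = 172 > 0  ⇒  inside

inside=yes margin=5394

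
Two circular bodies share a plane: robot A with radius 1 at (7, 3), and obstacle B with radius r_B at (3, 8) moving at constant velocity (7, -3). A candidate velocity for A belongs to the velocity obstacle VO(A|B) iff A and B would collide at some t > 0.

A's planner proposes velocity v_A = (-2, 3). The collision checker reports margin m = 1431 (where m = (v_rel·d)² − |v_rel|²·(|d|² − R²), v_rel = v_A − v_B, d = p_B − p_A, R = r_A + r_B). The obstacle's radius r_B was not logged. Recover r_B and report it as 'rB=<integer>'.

m = 1431
d = (-4, 5);  v_rel = (-9, 6),  |v_rel|² = 117
v_rel×d = (-9)·(5) − (6)·(-4) = -21
since m = R²·117 − (-21)²:  R² = (441 + 1431) / 117 = 16
R = √16 = 4  ⇒  r_B = 4 − 1 = 3

rB=3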